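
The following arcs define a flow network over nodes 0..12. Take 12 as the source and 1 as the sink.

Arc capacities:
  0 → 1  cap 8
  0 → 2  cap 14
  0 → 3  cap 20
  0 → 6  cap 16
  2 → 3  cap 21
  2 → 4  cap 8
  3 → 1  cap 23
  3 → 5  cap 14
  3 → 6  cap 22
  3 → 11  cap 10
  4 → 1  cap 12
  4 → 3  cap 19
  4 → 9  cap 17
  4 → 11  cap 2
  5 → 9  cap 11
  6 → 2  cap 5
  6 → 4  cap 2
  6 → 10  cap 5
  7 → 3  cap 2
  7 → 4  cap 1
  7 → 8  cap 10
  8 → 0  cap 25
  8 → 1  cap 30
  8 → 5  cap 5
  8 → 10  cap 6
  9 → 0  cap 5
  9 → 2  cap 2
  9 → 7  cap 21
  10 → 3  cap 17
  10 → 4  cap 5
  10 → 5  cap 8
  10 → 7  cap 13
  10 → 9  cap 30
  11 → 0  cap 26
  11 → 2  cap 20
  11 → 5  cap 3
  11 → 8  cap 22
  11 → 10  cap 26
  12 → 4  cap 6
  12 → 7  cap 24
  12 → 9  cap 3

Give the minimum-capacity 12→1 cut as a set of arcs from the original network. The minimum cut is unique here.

Min-cut arcs: {(7,3), (7,4), (7,8), (12,4), (12,9)} (total capacity 22)

augment #1: 12→4→1 push 6
augment #2: 12→7→3→1 push 2
augment #3: 12→7→4→1 push 1
augment #4: 12→7→8→1 push 10
augment #5: 12→9→0→1 push 3
max flow = 22; residual-reachable set from 12 gives S-side
cut edges (S→T): {(7,3), (7,4), (7,8), (12,4), (12,9)} total cap 22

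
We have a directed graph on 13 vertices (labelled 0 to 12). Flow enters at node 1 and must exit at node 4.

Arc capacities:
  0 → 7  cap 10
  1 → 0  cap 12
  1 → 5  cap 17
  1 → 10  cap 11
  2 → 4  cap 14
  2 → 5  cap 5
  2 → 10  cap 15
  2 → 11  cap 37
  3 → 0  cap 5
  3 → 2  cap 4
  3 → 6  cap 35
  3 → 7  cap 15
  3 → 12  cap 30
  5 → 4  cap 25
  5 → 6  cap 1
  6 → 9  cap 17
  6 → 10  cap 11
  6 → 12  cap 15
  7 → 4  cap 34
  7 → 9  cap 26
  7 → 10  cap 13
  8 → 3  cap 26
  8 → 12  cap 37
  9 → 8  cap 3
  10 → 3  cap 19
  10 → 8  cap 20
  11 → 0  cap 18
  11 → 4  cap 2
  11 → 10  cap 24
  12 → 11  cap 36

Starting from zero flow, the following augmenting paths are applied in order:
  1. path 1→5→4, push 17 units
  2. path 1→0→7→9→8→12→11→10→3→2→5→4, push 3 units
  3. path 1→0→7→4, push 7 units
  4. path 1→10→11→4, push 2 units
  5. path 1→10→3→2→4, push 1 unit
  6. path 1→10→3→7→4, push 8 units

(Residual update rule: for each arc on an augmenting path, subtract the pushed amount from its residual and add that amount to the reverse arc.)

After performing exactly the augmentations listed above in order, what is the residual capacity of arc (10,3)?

after path 1 (1→5→4, push 17): res(10,3)=19
after path 2 (1→0→7→9→8→12→11→10→3→2→5→4, push 3): res(10,3)=16
after path 3 (1→0→7→4, push 7): res(10,3)=16
after path 4 (1→10→11→4, push 2): res(10,3)=16
after path 5 (1→10→3→2→4, push 1): res(10,3)=15
after path 6 (1→10→3→7→4, push 8): res(10,3)=7

Residual capacity of (10,3): 7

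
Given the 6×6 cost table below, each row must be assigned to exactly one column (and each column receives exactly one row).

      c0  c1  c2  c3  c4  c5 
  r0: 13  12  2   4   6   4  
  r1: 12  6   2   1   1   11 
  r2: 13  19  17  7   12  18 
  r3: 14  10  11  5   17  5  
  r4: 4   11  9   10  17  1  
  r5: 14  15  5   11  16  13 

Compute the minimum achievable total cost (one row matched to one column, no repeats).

Minimum assignment cost: 31

optimal assignment: row0→col5 (cost 4), row1→col4 (cost 1), row2→col3 (cost 7), row3→col1 (cost 10), row4→col0 (cost 4), row5→col2 (cost 5)
total = 4 + 1 + 7 + 10 + 4 + 5 = 31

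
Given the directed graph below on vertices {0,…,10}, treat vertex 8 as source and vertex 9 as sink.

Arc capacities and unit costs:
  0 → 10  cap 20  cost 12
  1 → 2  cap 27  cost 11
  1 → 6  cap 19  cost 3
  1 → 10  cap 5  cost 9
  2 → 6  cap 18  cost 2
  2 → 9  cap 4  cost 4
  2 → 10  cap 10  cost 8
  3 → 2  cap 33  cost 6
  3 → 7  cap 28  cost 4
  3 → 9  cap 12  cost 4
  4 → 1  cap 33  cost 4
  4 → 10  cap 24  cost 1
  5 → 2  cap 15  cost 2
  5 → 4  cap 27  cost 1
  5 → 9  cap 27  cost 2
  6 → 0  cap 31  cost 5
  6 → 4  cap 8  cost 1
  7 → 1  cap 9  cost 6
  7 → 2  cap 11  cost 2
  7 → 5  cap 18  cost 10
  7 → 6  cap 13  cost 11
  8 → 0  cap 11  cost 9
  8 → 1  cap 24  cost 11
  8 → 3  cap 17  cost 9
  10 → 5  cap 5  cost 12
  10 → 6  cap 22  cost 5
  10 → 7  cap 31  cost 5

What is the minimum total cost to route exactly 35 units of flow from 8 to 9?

Minimum cost for 35 units: 857

shortest-cost path #1: 8→3→9 push 12 @ unit cost 13 (adds 156)
shortest-cost path #2: 8→3→2→9 push 4 @ unit cost 19 (adds 76)
shortest-cost path #3: 8→3→7→5→9 push 1 @ unit cost 25 (adds 25)
shortest-cost path #4: 8→1→6→4→10→5→9 push 5 @ unit cost 30 (adds 150)
shortest-cost path #5: 8→1→2→3→7→5→9 push 4 @ unit cost 32 (adds 128)
shortest-cost path #6: 8→1→6→4→10→7→5→9 push 3 @ unit cost 33 (adds 99)
shortest-cost path #7: 8→1→10→7→5→9 push 5 @ unit cost 37 (adds 185)
shortest-cost path #8: 8→0→10→7→5→9 push 1 @ unit cost 38 (adds 38)
total cost = 857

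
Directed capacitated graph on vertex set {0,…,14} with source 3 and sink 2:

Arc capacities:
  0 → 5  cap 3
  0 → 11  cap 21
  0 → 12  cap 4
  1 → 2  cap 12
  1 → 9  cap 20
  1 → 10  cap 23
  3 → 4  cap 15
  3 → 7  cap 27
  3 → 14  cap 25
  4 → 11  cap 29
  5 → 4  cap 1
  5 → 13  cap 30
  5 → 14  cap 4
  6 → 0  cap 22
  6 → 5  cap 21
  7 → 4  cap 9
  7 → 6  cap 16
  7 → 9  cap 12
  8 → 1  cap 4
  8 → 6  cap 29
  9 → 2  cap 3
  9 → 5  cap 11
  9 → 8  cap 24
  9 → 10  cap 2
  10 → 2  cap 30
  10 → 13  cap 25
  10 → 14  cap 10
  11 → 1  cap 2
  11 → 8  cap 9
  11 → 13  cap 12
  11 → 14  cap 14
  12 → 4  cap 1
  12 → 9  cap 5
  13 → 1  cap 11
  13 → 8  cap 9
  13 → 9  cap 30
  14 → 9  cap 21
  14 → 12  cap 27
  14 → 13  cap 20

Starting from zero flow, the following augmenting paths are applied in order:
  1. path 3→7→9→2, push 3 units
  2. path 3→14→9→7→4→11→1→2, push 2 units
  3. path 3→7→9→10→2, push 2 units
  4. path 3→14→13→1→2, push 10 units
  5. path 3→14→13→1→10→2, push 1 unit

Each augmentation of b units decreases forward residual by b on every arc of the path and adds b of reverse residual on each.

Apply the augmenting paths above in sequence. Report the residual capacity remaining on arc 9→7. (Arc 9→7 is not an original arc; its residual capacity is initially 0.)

after path 1 (3→7→9→2, push 3): res(9,7)=3
after path 2 (3→14→9→7→4→11→1→2, push 2): res(9,7)=1
after path 3 (3→7→9→10→2, push 2): res(9,7)=3
after path 4 (3→14→13→1→2, push 10): res(9,7)=3
after path 5 (3→14→13→1→10→2, push 1): res(9,7)=3

Residual capacity of (9,7): 3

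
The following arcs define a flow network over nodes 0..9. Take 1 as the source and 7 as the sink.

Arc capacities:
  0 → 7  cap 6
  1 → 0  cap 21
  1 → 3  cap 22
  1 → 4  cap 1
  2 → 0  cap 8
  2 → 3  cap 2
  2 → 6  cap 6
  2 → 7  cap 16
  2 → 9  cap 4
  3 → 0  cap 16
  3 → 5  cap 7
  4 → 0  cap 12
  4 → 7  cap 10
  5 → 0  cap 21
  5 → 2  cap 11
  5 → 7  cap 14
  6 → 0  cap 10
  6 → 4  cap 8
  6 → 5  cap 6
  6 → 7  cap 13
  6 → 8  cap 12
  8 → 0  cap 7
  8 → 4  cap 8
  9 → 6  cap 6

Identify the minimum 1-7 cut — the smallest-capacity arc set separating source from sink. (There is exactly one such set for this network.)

Min-cut arcs: {(0,7), (1,4), (3,5)} (total capacity 14)

augment #1: 1→0→7 push 6
augment #2: 1→4→7 push 1
augment #3: 1→3→5→7 push 7
max flow = 14; residual-reachable set from 1 gives S-side
cut edges (S→T): {(0,7), (1,4), (3,5)} total cap 14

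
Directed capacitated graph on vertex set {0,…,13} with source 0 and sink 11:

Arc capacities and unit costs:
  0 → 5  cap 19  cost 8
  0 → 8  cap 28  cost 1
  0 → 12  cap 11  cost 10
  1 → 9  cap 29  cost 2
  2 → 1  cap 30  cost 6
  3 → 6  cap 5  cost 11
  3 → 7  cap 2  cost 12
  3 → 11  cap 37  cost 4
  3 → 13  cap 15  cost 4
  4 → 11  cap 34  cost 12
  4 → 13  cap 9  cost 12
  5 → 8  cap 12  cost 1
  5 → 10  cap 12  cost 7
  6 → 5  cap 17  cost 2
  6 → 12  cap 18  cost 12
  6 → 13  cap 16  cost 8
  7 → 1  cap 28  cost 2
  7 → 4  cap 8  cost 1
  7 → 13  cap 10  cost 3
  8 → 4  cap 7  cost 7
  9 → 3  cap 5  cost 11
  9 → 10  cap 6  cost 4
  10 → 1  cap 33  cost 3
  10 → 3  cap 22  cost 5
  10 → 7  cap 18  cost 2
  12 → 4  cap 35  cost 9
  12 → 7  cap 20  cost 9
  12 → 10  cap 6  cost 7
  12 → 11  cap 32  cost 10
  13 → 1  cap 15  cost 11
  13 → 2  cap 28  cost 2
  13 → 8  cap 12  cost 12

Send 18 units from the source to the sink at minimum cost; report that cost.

shortest-cost path #1: 0→12→11 push 11 @ unit cost 20 (adds 220)
shortest-cost path #2: 0→8→4→11 push 7 @ unit cost 20 (adds 140)
total cost = 360

Minimum cost for 18 units: 360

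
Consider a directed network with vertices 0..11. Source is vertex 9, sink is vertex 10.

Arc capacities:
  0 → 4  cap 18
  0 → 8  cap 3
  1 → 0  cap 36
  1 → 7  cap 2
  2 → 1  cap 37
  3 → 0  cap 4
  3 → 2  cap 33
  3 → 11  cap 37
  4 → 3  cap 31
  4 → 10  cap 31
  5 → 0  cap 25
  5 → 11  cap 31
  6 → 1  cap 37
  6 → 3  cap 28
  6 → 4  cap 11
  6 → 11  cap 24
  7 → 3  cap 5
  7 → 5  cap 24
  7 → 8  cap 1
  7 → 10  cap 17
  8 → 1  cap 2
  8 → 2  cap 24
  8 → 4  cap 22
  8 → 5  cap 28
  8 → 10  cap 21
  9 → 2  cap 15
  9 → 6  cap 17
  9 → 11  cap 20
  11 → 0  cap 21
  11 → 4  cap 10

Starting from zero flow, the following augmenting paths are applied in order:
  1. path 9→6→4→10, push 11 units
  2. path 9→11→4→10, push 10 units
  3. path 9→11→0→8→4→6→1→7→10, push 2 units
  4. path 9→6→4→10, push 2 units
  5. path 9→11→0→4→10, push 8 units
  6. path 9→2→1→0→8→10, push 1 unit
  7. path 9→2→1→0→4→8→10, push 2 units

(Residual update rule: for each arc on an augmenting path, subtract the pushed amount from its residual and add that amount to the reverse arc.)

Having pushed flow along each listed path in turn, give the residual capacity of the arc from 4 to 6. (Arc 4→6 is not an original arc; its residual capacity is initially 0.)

after path 1 (9→6→4→10, push 11): res(4,6)=11
after path 2 (9→11→4→10, push 10): res(4,6)=11
after path 3 (9→11→0→8→4→6→1→7→10, push 2): res(4,6)=9
after path 4 (9→6→4→10, push 2): res(4,6)=11
after path 5 (9→11→0→4→10, push 8): res(4,6)=11
after path 6 (9→2→1→0→8→10, push 1): res(4,6)=11
after path 7 (9→2→1→0→4→8→10, push 2): res(4,6)=11

Residual capacity of (4,6): 11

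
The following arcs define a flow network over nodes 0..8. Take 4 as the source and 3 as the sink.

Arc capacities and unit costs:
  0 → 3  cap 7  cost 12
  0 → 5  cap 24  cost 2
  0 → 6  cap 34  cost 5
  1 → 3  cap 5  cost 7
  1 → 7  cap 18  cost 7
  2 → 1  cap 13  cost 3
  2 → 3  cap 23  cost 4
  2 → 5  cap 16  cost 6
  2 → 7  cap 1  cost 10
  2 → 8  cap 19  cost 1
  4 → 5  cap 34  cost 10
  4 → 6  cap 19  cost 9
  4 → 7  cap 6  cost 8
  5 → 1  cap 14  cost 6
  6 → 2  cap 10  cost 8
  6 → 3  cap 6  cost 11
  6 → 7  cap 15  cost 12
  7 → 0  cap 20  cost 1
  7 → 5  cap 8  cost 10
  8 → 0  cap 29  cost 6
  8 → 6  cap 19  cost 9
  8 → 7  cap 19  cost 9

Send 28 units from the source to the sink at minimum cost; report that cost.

Minimum cost for 28 units: 605

shortest-cost path #1: 4→6→3 push 6 @ unit cost 20 (adds 120)
shortest-cost path #2: 4→7→0→3 push 6 @ unit cost 21 (adds 126)
shortest-cost path #3: 4→6→2→3 push 10 @ unit cost 21 (adds 210)
shortest-cost path #4: 4→5→1→3 push 5 @ unit cost 23 (adds 115)
shortest-cost path #5: 4→6→7→0→3 push 1 @ unit cost 34 (adds 34)
total cost = 605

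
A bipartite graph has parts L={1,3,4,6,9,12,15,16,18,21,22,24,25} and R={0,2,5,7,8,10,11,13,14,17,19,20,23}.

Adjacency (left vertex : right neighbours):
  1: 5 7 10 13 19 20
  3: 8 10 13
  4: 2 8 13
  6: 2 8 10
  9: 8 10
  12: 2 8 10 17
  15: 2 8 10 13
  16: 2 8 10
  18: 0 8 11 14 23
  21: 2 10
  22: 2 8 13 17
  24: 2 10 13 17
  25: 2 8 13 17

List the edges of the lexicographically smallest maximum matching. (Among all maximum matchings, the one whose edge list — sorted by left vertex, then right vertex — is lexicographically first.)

Lex-smallest maximum matching: {(1,5), (3,8), (4,2), (6,10), (12,17), (15,13), (18,0)}

|M| = 7 (so the lex-smallest maximum matching has 7 edges)
process left vertices in ascending order; for each, take the smallest-labelled available neighbour that still permits 7 edges overall, or leave it unmatched if none does
lex-smallest matching: {1-5, 3-8, 4-2, 6-10, 12-17, 15-13, 18-0}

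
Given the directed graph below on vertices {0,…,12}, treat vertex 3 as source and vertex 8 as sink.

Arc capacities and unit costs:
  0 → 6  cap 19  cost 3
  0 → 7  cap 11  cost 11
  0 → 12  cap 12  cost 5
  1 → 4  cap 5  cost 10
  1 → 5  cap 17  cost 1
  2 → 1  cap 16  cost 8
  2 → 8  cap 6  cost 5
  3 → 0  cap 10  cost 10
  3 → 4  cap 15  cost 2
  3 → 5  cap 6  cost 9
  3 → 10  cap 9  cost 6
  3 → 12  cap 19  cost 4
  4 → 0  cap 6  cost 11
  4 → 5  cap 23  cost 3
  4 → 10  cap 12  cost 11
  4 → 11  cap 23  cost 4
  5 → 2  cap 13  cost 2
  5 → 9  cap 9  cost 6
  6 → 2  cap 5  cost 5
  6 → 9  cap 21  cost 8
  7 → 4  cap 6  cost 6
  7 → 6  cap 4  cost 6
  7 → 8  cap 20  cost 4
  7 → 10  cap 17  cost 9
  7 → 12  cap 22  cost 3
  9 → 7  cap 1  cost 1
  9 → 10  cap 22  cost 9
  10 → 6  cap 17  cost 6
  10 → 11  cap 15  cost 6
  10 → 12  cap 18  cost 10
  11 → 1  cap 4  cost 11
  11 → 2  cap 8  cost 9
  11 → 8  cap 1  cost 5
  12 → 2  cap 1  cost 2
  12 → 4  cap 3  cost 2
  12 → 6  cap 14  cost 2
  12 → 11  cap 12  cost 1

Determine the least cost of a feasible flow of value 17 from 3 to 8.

Minimum cost for 17 units: 322

shortest-cost path #1: 3→12→11→8 push 1 @ unit cost 10 (adds 10)
shortest-cost path #2: 3→12→2→8 push 1 @ unit cost 11 (adds 11)
shortest-cost path #3: 3→4→5→2→8 push 5 @ unit cost 12 (adds 60)
shortest-cost path #4: 3→4→5→9→7→8 push 1 @ unit cost 16 (adds 16)
shortest-cost path #5: 3→0→7→8 push 9 @ unit cost 25 (adds 225)
total cost = 322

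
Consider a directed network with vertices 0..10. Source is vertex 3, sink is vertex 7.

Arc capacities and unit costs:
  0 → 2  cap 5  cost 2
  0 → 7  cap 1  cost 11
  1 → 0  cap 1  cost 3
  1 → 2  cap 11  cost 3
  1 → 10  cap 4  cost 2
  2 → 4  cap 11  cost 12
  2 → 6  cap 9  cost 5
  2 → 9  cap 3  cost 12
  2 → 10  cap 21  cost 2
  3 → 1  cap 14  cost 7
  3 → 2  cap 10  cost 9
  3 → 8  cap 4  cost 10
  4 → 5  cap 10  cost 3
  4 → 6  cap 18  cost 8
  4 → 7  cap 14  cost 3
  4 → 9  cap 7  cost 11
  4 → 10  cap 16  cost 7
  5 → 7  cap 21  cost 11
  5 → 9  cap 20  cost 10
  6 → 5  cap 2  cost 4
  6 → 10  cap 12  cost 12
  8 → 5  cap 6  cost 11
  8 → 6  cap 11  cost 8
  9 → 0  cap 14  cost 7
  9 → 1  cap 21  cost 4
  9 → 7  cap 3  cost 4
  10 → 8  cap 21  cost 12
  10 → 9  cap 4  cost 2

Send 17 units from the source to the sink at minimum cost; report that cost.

shortest-cost path #1: 3→1→10→9→7 push 3 @ unit cost 15 (adds 45)
shortest-cost path #2: 3→1→0→7 push 1 @ unit cost 21 (adds 21)
shortest-cost path #3: 3→2→4→7 push 10 @ unit cost 24 (adds 240)
shortest-cost path #4: 3→1→2→4→7 push 1 @ unit cost 25 (adds 25)
shortest-cost path #5: 3→1→2→6→5→7 push 2 @ unit cost 30 (adds 60)
total cost = 391

Minimum cost for 17 units: 391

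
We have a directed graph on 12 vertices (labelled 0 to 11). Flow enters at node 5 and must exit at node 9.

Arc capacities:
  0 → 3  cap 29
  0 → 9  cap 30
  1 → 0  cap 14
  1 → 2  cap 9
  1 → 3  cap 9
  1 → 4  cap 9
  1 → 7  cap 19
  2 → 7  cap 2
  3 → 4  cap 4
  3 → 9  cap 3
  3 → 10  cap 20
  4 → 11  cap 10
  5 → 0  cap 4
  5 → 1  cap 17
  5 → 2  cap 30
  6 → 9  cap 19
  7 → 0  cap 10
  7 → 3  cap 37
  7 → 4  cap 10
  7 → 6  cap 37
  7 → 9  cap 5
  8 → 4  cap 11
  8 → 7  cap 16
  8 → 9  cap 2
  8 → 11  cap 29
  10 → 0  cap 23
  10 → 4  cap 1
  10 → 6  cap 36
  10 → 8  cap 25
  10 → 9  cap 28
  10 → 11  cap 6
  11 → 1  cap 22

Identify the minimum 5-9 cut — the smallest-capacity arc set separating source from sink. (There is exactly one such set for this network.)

augment #1: 5→0→9 push 4
augment #2: 5→1→0→9 push 14
augment #3: 5→1→3→9 push 3
augment #4: 5→2→7→9 push 2
max flow = 23; residual-reachable set from 5 gives S-side
cut edges (S→T): {(2,7), (5,0), (5,1)} total cap 23

Min-cut arcs: {(2,7), (5,0), (5,1)} (total capacity 23)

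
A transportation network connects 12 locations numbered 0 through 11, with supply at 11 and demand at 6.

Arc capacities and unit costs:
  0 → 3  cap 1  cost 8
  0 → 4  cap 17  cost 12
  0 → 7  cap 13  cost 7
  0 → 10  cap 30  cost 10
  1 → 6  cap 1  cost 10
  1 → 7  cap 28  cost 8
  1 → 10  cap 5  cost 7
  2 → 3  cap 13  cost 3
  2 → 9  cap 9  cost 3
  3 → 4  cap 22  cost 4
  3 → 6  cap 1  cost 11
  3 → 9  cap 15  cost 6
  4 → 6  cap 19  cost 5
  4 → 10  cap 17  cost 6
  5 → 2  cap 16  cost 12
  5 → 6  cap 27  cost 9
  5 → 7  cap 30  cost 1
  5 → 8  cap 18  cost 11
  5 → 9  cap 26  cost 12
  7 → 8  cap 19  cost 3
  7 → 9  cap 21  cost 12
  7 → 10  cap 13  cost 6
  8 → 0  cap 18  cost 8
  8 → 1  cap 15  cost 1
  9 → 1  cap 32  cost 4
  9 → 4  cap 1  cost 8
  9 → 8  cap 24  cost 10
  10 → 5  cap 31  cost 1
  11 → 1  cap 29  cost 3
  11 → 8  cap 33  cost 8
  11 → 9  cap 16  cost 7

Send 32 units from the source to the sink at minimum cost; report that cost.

Minimum cost for 32 units: 880

shortest-cost path #1: 11→1→6 push 1 @ unit cost 13 (adds 13)
shortest-cost path #2: 11→9→4→6 push 1 @ unit cost 20 (adds 20)
shortest-cost path #3: 11→1→10→5→6 push 5 @ unit cost 20 (adds 100)
shortest-cost path #4: 11→1→7→10→5→6 push 13 @ unit cost 27 (adds 351)
shortest-cost path #5: 11→8→0→4→6 push 12 @ unit cost 33 (adds 396)
total cost = 880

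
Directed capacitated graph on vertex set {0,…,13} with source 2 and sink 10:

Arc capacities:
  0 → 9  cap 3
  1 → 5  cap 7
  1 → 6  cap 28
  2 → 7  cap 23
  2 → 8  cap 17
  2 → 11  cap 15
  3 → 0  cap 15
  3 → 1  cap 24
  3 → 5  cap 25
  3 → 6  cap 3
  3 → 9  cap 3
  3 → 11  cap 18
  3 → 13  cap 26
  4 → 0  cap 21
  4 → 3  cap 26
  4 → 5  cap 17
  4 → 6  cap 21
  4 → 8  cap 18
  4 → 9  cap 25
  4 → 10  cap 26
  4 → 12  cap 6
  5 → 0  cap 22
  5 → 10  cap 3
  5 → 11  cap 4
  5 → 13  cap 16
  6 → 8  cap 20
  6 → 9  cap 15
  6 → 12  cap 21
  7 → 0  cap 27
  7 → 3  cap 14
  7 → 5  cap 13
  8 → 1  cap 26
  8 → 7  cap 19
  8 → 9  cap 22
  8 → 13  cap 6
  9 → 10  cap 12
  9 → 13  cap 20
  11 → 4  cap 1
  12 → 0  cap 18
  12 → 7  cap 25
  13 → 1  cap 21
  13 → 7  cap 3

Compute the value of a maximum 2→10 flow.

Maximum flow value: 16

augment #1: 2→7→5→10 bottleneck 3, total now 3
augment #2: 2→8→9→10 bottleneck 12, total now 15
augment #3: 2→11→4→10 bottleneck 1, total now 16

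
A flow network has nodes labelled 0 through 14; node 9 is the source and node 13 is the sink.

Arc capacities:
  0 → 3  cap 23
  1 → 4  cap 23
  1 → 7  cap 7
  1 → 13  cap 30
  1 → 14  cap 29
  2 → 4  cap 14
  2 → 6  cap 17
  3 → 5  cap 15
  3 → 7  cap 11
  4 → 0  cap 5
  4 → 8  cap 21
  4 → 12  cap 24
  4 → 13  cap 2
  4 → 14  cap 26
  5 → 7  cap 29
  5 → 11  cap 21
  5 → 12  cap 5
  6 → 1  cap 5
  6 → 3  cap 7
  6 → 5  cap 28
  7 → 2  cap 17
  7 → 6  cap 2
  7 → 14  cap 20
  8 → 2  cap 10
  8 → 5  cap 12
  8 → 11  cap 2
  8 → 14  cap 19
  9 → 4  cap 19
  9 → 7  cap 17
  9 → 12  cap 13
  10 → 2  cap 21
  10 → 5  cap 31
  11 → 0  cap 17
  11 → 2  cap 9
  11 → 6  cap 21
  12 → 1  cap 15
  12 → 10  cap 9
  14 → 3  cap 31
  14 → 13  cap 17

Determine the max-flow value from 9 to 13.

augment #1: 9→4→13 bottleneck 2, total now 2
augment #2: 9→4→14→13 bottleneck 17, total now 19
augment #3: 9→12→1→13 bottleneck 13, total now 32
augment #4: 9→7→6→1→13 bottleneck 2, total now 34
augment #5: 9→7→2→6→1→13 bottleneck 3, total now 37
augment #6: 9→7→2→4→12→1→13 bottleneck 2, total now 39

Maximum flow value: 39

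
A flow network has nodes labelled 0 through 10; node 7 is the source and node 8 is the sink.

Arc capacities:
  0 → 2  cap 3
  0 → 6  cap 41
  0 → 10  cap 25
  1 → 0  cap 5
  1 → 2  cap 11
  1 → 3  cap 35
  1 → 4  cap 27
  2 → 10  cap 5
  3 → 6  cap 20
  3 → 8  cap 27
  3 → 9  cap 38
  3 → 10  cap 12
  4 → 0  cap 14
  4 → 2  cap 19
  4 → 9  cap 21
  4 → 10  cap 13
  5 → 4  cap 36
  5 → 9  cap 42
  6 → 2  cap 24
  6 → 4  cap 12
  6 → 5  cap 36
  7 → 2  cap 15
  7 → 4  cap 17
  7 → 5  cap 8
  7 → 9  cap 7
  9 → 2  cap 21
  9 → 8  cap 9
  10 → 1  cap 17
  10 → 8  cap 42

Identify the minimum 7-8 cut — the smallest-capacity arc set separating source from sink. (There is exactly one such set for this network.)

augment #1: 7→9→8 push 7
augment #2: 7→2→10→8 push 5
augment #3: 7→4→9→8 push 2
augment #4: 7→4→10→8 push 13
augment #5: 7→4→0→10→8 push 2
augment #6: 7→5→4→0→10→8 push 8
max flow = 37; residual-reachable set from 7 gives S-side
cut edges (S→T): {(2,10), (7,4), (7,5), (7,9)} total cap 37

Min-cut arcs: {(2,10), (7,4), (7,5), (7,9)} (total capacity 37)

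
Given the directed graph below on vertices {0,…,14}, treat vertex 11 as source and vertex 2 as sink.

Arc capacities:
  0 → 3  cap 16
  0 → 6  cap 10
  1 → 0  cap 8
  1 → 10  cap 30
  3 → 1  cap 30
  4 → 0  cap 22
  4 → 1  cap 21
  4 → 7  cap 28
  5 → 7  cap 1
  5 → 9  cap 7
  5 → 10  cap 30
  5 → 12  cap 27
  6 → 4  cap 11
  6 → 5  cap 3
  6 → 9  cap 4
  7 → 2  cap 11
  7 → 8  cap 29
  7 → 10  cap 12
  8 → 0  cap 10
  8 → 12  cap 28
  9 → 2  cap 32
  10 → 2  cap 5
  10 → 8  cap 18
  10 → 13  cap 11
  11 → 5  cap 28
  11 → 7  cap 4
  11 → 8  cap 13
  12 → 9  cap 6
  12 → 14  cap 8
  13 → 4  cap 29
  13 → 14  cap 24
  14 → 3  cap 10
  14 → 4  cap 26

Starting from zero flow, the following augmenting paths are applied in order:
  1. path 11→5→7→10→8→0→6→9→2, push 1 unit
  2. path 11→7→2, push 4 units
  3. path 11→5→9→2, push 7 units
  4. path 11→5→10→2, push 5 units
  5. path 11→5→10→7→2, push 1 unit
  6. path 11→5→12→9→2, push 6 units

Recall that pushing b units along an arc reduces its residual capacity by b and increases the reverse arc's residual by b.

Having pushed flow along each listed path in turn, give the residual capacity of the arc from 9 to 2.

after path 1 (11→5→7→10→8→0→6→9→2, push 1): res(9,2)=31
after path 2 (11→7→2, push 4): res(9,2)=31
after path 3 (11→5→9→2, push 7): res(9,2)=24
after path 4 (11→5→10→2, push 5): res(9,2)=24
after path 5 (11→5→10→7→2, push 1): res(9,2)=24
after path 6 (11→5→12→9→2, push 6): res(9,2)=18

Residual capacity of (9,2): 18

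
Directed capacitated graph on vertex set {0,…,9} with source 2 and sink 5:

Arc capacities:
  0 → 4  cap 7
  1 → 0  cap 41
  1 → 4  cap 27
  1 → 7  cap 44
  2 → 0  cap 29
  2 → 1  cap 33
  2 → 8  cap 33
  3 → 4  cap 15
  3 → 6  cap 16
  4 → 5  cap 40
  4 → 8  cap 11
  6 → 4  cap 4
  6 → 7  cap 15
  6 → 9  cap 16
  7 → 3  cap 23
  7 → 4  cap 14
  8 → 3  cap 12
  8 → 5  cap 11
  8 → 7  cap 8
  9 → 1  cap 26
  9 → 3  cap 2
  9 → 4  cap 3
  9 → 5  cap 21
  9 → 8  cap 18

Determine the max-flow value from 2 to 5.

augment #1: 2→8→5 bottleneck 11, total now 11
augment #2: 2→0→4→5 bottleneck 7, total now 18
augment #3: 2→1→4→5 bottleneck 27, total now 45
augment #4: 2→1→7→4→5 bottleneck 6, total now 51
augment #5: 2→8→3→6→9→5 bottleneck 12, total now 63
augment #6: 2→8→7→3→6→9→5 bottleneck 4, total now 67

Maximum flow value: 67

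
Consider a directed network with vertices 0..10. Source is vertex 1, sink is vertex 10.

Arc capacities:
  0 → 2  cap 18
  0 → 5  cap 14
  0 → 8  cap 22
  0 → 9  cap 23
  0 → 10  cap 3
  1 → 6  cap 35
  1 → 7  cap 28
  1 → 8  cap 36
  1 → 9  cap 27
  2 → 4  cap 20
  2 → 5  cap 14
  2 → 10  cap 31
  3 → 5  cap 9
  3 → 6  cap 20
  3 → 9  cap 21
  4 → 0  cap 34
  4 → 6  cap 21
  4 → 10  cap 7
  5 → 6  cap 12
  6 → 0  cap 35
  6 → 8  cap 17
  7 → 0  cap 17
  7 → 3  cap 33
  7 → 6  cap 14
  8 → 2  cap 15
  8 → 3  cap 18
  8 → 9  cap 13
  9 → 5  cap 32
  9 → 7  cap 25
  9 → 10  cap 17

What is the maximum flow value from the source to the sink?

augment #1: 1→9→10 bottleneck 17, total now 17
augment #2: 1→6→0→10 bottleneck 3, total now 20
augment #3: 1→8→2→10 bottleneck 15, total now 35
augment #4: 1→6→0→2→10 bottleneck 16, total now 51
augment #5: 1→6→0→2→4→10 bottleneck 2, total now 53

Maximum flow value: 53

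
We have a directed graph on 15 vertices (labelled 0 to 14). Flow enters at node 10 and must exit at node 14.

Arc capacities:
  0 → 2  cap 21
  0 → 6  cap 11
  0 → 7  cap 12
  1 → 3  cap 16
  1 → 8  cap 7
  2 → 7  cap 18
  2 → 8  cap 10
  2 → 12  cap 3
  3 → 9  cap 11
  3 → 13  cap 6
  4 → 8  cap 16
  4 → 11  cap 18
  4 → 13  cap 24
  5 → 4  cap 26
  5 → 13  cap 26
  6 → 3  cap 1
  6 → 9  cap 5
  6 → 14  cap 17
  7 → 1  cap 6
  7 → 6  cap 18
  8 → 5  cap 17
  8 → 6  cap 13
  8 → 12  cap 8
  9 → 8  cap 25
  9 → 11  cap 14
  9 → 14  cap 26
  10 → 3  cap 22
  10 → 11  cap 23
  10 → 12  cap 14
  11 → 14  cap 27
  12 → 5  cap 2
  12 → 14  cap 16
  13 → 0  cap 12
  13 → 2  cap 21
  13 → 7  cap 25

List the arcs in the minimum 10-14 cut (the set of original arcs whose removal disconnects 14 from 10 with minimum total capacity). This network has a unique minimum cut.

Min-cut arcs: {(3,9), (3,13), (10,11), (10,12)} (total capacity 54)

augment #1: 10→11→14 push 23
augment #2: 10→12→14 push 14
augment #3: 10→3→9→14 push 11
augment #4: 10→3→13→0→6→14 push 6
max flow = 54; residual-reachable set from 10 gives S-side
cut edges (S→T): {(3,9), (3,13), (10,11), (10,12)} total cap 54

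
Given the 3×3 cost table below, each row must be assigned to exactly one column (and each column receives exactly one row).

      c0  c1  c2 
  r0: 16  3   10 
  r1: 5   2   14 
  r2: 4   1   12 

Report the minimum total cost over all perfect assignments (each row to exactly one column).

Minimum assignment cost: 16

one of 2 optimal assignments: row0→col2 (cost 10), row1→col0 (cost 5), row2→col1 (cost 1)
total = 10 + 5 + 1 = 16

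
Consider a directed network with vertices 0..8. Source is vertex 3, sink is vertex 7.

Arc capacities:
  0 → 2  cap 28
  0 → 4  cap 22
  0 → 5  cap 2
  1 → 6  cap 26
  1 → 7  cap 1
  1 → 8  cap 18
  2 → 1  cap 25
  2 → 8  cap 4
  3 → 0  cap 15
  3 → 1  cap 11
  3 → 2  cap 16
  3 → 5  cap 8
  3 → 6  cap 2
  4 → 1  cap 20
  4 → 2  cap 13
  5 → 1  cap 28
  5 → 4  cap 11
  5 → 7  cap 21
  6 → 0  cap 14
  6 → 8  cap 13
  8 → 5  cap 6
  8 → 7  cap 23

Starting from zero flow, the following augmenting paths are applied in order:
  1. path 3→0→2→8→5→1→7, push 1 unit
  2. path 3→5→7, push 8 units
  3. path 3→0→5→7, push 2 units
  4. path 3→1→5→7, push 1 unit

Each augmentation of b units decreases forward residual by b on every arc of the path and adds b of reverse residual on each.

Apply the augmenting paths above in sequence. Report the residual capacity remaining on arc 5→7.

Residual capacity of (5,7): 10

after path 1 (3→0→2→8→5→1→7, push 1): res(5,7)=21
after path 2 (3→5→7, push 8): res(5,7)=13
after path 3 (3→0→5→7, push 2): res(5,7)=11
after path 4 (3→1→5→7, push 1): res(5,7)=10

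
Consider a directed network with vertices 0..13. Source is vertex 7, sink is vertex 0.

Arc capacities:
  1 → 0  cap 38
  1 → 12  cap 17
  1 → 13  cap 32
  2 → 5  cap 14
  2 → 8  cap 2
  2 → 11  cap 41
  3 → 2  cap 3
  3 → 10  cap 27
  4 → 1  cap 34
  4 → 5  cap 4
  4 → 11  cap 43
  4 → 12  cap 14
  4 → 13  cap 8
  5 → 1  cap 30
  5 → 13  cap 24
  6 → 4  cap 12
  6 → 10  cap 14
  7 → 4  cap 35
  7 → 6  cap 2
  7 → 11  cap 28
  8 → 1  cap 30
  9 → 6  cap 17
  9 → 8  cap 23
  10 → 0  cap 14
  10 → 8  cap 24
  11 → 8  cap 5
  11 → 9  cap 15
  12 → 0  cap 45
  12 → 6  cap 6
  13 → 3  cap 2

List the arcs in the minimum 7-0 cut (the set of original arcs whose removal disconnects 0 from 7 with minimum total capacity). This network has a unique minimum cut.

augment #1: 7→4→1→0 push 34
augment #2: 7→4→12→0 push 1
augment #3: 7→6→10→0 push 2
augment #4: 7→11→8→1→0 push 4
augment #5: 7→11→8→1→12→0 push 1
augment #6: 7→11→9→6→10→0 push 12
augment #7: 7→11→9→6→4→12→0 push 3
max flow = 57; residual-reachable set from 7 gives S-side
cut edges (S→T): {(7,4), (7,6), (11,8), (11,9)} total cap 57

Min-cut arcs: {(7,4), (7,6), (11,8), (11,9)} (total capacity 57)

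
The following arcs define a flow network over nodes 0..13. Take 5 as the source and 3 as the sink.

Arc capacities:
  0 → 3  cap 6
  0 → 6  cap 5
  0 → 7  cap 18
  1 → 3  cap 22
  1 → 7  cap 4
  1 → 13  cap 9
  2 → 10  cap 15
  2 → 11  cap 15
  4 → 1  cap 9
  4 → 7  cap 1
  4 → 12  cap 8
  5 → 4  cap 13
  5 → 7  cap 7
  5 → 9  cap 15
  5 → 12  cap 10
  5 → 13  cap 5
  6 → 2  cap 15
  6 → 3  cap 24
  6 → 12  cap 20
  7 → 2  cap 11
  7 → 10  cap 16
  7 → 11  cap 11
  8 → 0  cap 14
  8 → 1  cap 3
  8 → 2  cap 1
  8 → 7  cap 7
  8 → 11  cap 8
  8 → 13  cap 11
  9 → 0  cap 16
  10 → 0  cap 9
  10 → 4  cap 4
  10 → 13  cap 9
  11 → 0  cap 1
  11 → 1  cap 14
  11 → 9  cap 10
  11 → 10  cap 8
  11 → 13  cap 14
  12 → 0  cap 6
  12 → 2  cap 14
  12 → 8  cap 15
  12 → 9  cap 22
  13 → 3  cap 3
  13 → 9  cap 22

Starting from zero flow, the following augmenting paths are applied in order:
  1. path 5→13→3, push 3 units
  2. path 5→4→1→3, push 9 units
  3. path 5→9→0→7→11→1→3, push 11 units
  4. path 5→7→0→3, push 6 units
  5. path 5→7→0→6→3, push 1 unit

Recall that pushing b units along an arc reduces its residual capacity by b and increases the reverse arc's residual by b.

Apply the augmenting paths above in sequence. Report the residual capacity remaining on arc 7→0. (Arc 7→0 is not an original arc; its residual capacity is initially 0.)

after path 1 (5→13→3, push 3): res(7,0)=0
after path 2 (5→4→1→3, push 9): res(7,0)=0
after path 3 (5→9→0→7→11→1→3, push 11): res(7,0)=11
after path 4 (5→7→0→3, push 6): res(7,0)=5
after path 5 (5→7→0→6→3, push 1): res(7,0)=4

Residual capacity of (7,0): 4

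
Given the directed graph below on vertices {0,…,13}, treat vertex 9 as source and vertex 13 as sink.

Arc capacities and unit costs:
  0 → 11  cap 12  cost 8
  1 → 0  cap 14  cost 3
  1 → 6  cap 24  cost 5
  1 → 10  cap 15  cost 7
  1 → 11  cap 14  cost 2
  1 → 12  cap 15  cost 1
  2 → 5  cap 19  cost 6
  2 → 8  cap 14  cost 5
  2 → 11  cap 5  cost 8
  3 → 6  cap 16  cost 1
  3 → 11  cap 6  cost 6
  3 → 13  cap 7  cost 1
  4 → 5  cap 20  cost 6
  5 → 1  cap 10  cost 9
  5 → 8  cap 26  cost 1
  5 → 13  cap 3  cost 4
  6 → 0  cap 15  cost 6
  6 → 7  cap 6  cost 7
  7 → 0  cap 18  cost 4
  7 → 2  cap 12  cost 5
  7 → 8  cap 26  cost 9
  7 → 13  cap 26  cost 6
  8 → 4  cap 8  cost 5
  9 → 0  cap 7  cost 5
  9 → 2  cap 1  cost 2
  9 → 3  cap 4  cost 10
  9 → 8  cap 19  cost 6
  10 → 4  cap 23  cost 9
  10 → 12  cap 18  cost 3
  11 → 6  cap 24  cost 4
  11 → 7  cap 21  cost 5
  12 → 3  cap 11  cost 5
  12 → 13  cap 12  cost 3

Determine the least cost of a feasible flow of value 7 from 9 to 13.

shortest-cost path #1: 9→3→13 push 4 @ unit cost 11 (adds 44)
shortest-cost path #2: 9→2→5→13 push 1 @ unit cost 12 (adds 12)
shortest-cost path #3: 9→8→4→5→13 push 2 @ unit cost 21 (adds 42)
total cost = 98

Minimum cost for 7 units: 98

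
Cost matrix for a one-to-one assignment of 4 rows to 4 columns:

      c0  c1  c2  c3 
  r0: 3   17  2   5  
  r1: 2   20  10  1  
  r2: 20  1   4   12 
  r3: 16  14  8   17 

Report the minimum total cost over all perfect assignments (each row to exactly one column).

optimal assignment: row0→col0 (cost 3), row1→col3 (cost 1), row2→col1 (cost 1), row3→col2 (cost 8)
total = 3 + 1 + 1 + 8 = 13

Minimum assignment cost: 13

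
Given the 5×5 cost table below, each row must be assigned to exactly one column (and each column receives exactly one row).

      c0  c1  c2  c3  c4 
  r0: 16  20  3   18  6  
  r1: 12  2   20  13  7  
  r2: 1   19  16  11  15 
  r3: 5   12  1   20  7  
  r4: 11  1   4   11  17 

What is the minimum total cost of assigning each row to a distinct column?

optimal assignment: row0→col4 (cost 6), row1→col1 (cost 2), row2→col0 (cost 1), row3→col2 (cost 1), row4→col3 (cost 11)
total = 6 + 2 + 1 + 1 + 11 = 21

Minimum assignment cost: 21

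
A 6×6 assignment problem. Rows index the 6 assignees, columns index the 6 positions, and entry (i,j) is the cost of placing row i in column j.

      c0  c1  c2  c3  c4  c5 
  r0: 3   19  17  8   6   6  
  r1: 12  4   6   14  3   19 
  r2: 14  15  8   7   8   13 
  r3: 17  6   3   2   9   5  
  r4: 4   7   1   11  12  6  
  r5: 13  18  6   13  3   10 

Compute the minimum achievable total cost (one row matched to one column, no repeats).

Minimum assignment cost: 23

optimal assignment: row0→col0 (cost 3), row1→col1 (cost 4), row2→col3 (cost 7), row3→col5 (cost 5), row4→col2 (cost 1), row5→col4 (cost 3)
total = 3 + 4 + 7 + 5 + 1 + 3 = 23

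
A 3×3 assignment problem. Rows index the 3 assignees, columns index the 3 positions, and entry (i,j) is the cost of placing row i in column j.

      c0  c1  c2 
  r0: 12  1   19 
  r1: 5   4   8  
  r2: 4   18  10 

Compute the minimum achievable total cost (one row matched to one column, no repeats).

Minimum assignment cost: 13

optimal assignment: row0→col1 (cost 1), row1→col2 (cost 8), row2→col0 (cost 4)
total = 1 + 8 + 4 = 13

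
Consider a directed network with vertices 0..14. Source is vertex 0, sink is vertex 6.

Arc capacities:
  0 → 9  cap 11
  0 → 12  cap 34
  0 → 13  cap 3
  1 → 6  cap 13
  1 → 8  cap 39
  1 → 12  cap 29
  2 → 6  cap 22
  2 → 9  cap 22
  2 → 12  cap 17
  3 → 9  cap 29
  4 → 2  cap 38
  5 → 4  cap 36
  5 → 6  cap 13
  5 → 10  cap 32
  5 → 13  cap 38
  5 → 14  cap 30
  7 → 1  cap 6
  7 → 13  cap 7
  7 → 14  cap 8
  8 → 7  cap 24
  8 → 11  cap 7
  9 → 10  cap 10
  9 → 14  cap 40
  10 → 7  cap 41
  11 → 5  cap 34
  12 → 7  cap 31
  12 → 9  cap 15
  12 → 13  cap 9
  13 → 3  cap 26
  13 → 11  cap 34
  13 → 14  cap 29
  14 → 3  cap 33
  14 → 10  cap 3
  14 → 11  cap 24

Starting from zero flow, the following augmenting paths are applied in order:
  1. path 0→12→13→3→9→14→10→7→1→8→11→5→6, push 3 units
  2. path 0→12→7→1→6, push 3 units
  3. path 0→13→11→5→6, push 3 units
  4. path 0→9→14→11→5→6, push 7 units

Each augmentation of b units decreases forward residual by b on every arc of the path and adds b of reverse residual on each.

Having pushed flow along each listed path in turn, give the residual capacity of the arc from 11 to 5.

Residual capacity of (11,5): 21

after path 1 (0→12→13→3→9→14→10→7→1→8→11→5→6, push 3): res(11,5)=31
after path 2 (0→12→7→1→6, push 3): res(11,5)=31
after path 3 (0→13→11→5→6, push 3): res(11,5)=28
after path 4 (0→9→14→11→5→6, push 7): res(11,5)=21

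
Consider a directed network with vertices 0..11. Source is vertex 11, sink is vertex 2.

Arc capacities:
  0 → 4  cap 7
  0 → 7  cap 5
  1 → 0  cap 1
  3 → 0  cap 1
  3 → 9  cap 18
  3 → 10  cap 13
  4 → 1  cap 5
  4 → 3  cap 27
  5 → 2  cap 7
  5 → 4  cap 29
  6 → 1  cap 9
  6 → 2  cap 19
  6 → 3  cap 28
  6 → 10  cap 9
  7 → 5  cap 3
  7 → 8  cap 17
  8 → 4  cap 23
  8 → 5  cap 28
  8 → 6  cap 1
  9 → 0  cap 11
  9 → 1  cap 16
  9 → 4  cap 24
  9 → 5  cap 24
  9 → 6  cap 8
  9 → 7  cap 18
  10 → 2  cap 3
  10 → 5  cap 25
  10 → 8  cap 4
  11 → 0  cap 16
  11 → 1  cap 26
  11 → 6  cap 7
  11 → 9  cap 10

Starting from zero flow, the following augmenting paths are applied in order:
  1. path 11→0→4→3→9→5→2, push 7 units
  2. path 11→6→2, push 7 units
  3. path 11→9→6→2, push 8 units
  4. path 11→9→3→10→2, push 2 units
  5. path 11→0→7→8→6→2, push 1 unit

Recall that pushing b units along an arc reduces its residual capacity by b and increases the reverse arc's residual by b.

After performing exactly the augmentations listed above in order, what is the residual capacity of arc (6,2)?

after path 1 (11→0→4→3→9→5→2, push 7): res(6,2)=19
after path 2 (11→6→2, push 7): res(6,2)=12
after path 3 (11→9→6→2, push 8): res(6,2)=4
after path 4 (11→9→3→10→2, push 2): res(6,2)=4
after path 5 (11→0→7→8→6→2, push 1): res(6,2)=3

Residual capacity of (6,2): 3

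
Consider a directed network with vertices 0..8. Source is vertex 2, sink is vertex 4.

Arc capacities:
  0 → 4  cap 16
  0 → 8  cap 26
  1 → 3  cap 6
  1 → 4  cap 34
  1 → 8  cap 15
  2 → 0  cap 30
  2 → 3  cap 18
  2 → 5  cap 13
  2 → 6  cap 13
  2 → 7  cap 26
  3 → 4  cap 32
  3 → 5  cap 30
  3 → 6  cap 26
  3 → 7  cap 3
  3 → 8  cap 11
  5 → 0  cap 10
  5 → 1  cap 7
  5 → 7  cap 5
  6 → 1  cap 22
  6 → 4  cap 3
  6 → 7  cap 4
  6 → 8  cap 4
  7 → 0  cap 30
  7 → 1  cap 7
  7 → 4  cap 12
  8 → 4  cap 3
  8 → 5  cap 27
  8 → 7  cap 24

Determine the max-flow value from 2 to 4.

Maximum flow value: 76

augment #1: 2→0→4 bottleneck 16, total now 16
augment #2: 2→3→4 bottleneck 18, total now 34
augment #3: 2→6→4 bottleneck 3, total now 37
augment #4: 2→7→4 bottleneck 12, total now 49
augment #5: 2→0→8→4 bottleneck 3, total now 52
augment #6: 2→5→1→4 bottleneck 7, total now 59
augment #7: 2→6→1→4 bottleneck 10, total now 69
augment #8: 2→7→1→4 bottleneck 7, total now 76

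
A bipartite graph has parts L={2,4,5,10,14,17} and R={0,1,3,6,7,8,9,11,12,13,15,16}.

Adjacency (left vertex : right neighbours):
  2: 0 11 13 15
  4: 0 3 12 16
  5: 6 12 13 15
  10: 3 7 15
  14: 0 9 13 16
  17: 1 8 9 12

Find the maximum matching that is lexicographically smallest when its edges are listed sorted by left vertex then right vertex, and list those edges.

Lex-smallest maximum matching: {(2,0), (4,3), (5,6), (10,7), (14,9), (17,1)}

|M| = 6 (so the lex-smallest maximum matching has 6 edges)
process left vertices in ascending order; for each, take the smallest-labelled available neighbour that still permits 6 edges overall, or leave it unmatched if none does
lex-smallest matching: {2-0, 4-3, 5-6, 10-7, 14-9, 17-1}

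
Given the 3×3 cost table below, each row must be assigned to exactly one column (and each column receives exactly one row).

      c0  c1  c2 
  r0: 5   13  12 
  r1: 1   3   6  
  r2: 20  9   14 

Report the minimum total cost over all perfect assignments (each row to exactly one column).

optimal assignment: row0→col0 (cost 5), row1→col2 (cost 6), row2→col1 (cost 9)
total = 5 + 6 + 9 = 20

Minimum assignment cost: 20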